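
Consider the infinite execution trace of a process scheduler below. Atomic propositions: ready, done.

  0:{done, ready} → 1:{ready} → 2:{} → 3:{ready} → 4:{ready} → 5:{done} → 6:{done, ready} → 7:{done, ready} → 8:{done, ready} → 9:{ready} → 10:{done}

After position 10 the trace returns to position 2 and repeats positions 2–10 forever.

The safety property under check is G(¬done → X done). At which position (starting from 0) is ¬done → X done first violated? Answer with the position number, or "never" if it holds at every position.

1

Check ¬done → X done at each position in order: 0 ✓.
At position 1 the labels are {ready} and the next position 2 has {}, so ¬done → X done is false there. This is the first violation.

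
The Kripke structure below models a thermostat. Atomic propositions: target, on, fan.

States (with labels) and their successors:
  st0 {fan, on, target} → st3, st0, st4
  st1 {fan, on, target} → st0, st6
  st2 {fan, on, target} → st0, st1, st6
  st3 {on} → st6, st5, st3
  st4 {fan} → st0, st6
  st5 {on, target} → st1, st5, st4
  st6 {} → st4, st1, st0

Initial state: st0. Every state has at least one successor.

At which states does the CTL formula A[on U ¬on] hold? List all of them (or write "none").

{st4, st6}

States satisfying on: {st0, st1, st2, st3, st5}.
States satisfying ¬on: {st4, st6}.
States satisfying A[on U ¬on]: {st4, st6}.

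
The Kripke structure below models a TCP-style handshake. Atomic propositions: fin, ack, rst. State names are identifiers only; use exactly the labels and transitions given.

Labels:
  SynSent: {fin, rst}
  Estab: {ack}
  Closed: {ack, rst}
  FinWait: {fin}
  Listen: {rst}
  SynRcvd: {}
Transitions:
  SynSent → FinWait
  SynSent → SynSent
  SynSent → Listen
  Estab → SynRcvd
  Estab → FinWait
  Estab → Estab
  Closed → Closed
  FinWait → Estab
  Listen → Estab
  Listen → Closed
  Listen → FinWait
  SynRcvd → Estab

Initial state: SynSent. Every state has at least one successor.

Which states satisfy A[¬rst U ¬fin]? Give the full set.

States satisfying ¬rst: {Estab, FinWait, SynRcvd}.
States satisfying ¬fin: {Estab, Closed, Listen, SynRcvd}.
States satisfying A[¬rst U ¬fin]: {Estab, Closed, FinWait, Listen, SynRcvd}.

{Estab, Closed, FinWait, Listen, SynRcvd}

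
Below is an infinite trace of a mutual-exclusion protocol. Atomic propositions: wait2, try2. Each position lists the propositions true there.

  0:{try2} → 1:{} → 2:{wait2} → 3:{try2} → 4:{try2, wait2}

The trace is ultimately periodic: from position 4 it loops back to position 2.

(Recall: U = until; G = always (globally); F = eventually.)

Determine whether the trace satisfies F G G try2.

G G try2 is false at every position 0..4, so it never becomes true and F G G try2 fails.

Does not hold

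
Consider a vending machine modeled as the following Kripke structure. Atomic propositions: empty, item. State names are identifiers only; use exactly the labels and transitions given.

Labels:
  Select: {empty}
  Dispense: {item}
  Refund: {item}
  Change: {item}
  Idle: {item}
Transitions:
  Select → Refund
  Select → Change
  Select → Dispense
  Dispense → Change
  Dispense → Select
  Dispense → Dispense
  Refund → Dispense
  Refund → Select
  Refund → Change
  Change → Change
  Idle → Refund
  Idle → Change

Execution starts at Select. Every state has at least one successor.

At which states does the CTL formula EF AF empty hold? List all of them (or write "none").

States satisfying AF empty: {Select}.
States satisfying EF AF empty: {Select, Dispense, Refund, Idle}.

{Select, Dispense, Refund, Idle}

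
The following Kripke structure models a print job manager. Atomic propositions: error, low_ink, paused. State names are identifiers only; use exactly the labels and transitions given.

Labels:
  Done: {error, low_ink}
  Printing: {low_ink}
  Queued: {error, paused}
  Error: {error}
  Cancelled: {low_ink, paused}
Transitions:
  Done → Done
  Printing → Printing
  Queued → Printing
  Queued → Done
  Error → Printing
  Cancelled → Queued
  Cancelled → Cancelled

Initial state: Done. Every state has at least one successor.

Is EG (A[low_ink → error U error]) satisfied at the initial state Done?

Satisfied

States satisfying A[low_ink → error U error]: {Done, Queued, Error}.
States satisfying EG (A[low_ink → error U error]): {Done, Queued}.
Done ∈ Sat(EG (A[low_ink → error U error])).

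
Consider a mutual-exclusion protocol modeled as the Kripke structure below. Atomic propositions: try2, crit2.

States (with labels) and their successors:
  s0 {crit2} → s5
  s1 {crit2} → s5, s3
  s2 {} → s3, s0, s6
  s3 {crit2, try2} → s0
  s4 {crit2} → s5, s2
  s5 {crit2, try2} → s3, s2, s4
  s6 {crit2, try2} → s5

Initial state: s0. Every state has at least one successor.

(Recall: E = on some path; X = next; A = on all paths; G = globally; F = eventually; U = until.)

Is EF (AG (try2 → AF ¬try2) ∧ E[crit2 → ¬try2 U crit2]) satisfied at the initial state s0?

Yes

States satisfying AG (try2 → AF ¬try2) ∧ E[crit2 → ¬try2 U crit2]: {s0, s1, s2, s3, s4, s5, s6}.
States satisfying EF (AG (try2 → AF ¬try2) ∧ E[crit2 → ¬try2 U crit2]): {s0, s1, s2, s3, s4, s5, s6}.
Some path from s0 reaches a state where AG (try2 → AF ¬try2) ∧ E[crit2 → ¬try2 U crit2] holds.
s0 ∈ Sat(EF (AG (try2 → AF ¬try2) ∧ E[crit2 → ¬try2 U crit2])).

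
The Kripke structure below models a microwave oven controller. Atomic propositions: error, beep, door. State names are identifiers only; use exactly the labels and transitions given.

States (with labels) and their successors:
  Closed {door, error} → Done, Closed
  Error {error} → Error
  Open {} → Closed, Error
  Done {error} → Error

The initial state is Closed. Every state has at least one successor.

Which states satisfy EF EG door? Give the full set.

States satisfying EG door: {Closed}.
States satisfying EF EG door: {Closed, Open}.

{Closed, Open}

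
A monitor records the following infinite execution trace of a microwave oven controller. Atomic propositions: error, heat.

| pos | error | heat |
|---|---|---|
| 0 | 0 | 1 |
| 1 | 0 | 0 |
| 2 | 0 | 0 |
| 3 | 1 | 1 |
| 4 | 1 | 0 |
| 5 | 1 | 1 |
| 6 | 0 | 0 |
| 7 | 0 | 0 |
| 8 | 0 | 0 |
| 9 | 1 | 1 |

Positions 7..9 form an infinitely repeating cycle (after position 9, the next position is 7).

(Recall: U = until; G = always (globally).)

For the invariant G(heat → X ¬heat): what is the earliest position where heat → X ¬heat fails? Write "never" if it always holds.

never

heat → X ¬heat holds at every position 0..9, and those are all the positions the trace ever visits, so the invariant G(heat → X ¬heat) is never violated.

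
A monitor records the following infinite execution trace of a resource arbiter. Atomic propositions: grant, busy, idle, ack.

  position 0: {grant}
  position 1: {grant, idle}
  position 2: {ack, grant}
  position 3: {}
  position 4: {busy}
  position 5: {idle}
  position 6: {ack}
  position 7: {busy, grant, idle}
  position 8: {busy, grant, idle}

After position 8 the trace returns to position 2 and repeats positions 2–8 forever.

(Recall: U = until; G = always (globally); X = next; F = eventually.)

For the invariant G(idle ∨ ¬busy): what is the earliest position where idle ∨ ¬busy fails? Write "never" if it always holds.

4

Check idle ∨ ¬busy at each position in order: 0 ✓, 1 ✓, 2 ✓, 3 ✓.
At position 4 the labels are {busy}, so idle ∨ ¬busy is false there. This is the first violation.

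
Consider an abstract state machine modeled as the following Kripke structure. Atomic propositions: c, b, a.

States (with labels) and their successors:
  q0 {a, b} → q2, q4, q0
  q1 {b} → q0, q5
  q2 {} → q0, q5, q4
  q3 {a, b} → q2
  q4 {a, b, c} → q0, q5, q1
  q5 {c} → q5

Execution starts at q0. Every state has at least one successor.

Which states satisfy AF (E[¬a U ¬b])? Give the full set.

States satisfying E[¬a U ¬b]: {q1, q2, q5}.
States satisfying AF (E[¬a U ¬b]): {q1, q2, q3, q5}.

{q1, q2, q3, q5}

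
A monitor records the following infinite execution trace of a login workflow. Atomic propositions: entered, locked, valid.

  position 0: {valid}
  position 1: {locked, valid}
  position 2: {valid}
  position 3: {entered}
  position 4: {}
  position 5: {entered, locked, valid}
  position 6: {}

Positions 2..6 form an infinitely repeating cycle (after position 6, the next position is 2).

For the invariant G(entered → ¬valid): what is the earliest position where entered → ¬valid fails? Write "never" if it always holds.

Check entered → ¬valid at each position in order: 0 ✓, 1 ✓, 2 ✓, 3 ✓, 4 ✓.
At position 5 the labels are {entered, locked, valid}, so entered → ¬valid is false there. This is the first violation.

5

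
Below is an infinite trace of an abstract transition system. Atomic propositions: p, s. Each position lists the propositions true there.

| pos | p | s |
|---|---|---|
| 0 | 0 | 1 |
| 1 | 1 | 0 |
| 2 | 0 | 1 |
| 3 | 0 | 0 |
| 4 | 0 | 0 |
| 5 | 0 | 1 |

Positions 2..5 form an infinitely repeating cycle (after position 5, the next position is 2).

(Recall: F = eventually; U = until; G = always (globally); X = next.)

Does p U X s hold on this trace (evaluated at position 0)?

Walking from position 0: at position 0, X s has not yet held and p fails, so p U X s is false.

Violated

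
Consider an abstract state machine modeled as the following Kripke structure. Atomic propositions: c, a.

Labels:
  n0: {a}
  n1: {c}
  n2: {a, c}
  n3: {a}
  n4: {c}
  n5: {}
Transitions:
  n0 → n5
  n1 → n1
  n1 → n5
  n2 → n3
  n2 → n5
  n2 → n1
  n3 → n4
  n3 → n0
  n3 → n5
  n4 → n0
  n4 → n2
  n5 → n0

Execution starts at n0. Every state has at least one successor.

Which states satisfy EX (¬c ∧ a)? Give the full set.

States satisfying ¬c ∧ a: {n0, n3}.
States satisfying EX (¬c ∧ a): {n2, n3, n4, n5}.

{n2, n3, n4, n5}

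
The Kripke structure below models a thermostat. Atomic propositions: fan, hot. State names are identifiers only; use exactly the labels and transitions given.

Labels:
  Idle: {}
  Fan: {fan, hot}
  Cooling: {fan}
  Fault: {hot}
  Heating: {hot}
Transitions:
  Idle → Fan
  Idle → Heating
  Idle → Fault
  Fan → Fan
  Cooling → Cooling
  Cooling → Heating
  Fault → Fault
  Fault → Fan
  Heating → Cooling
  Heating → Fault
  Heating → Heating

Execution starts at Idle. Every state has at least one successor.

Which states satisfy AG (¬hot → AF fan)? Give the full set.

{Fan, Cooling, Fault, Heating}

States satisfying ¬hot → AF fan: {Fan, Cooling, Fault, Heating}.
States satisfying AG (¬hot → AF fan): {Fan, Cooling, Fault, Heating}.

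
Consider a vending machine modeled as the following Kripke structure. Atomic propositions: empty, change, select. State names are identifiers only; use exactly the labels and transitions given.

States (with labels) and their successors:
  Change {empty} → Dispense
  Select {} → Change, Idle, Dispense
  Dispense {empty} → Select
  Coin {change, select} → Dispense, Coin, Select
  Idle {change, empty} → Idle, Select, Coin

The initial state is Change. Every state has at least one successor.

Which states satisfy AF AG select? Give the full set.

States satisfying AG select: ∅.
States satisfying AF AG select: ∅.

none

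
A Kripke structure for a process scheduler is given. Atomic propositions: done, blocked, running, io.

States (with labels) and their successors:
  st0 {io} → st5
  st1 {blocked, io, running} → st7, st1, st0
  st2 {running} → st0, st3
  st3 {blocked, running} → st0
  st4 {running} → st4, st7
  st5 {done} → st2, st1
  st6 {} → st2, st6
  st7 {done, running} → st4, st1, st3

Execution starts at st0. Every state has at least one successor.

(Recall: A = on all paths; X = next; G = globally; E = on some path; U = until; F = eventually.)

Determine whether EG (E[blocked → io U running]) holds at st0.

States satisfying E[blocked → io U running]: {st0, st1, st2, st3, st4, st5, st6, st7}.
States satisfying EG (E[blocked → io U running]): {st0, st1, st2, st3, st4, st5, st6, st7}.
st0 ∈ Sat(EG (E[blocked → io U running])).

Holds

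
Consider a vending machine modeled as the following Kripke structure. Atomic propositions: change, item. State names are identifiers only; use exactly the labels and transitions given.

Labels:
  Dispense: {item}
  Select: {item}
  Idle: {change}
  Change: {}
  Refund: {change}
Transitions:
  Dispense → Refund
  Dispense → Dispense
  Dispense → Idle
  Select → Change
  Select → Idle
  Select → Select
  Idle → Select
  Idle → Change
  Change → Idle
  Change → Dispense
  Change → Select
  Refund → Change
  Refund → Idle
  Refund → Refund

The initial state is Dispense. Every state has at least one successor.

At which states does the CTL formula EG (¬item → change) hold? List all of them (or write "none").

States satisfying ¬item → change: {Dispense, Select, Idle, Refund}.
States satisfying EG (¬item → change): {Dispense, Select, Idle, Refund}.

{Dispense, Select, Idle, Refund}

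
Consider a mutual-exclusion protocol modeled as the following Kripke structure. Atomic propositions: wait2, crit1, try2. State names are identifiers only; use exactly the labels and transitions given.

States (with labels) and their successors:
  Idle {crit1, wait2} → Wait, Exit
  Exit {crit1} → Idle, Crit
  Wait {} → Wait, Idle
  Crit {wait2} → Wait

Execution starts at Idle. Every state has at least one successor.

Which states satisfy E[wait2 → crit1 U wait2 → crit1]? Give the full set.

States satisfying wait2 → crit1: {Idle, Exit, Wait}.
States satisfying E[wait2 → crit1 U wait2 → crit1]: {Idle, Exit, Wait}.

{Idle, Exit, Wait}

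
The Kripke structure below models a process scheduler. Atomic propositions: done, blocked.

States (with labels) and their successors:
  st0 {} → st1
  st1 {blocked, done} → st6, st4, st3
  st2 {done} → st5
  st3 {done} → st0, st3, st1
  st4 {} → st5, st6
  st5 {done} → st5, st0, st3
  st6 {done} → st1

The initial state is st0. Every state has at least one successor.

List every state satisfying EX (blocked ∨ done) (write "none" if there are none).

States satisfying blocked ∨ done: {st1, st2, st3, st5, st6}.
States satisfying EX (blocked ∨ done): {st0, st1, st2, st3, st4, st5, st6}.

{st0, st1, st2, st3, st4, st5, st6}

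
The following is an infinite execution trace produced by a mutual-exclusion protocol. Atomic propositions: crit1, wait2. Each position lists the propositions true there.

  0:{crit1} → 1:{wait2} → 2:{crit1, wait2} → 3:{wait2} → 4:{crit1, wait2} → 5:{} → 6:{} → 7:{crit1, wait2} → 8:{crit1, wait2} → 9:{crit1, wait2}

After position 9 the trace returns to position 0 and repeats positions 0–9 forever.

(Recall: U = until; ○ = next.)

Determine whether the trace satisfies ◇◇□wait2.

◇□wait2 is false at every position 0..9, so it never becomes true and ◇◇□wait2 fails.

No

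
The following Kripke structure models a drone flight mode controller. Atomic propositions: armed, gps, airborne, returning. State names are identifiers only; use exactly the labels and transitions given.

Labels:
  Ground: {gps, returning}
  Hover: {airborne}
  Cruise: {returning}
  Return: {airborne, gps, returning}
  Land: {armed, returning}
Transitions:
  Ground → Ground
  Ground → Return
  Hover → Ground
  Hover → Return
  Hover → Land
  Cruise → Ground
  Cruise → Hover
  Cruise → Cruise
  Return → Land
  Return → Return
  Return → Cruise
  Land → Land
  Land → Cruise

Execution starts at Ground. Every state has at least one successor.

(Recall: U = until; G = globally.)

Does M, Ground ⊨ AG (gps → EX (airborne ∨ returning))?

Yes

States satisfying gps → EX (airborne ∨ returning): {Ground, Hover, Cruise, Return, Land}.
States satisfying AG (gps → EX (airborne ∨ returning)): {Ground, Hover, Cruise, Return, Land}.
Every state reachable from Ground satisfies gps → EX (airborne ∨ returning).
Ground ∈ Sat(AG (gps → EX (airborne ∨ returning))).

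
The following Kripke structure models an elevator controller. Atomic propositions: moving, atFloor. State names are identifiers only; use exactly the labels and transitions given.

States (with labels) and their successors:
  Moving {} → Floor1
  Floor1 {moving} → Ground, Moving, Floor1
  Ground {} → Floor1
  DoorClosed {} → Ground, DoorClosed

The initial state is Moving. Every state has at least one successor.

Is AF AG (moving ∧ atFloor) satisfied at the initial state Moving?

No

States satisfying AG (moving ∧ atFloor): ∅.
States satisfying AF AG (moving ∧ atFloor): ∅.
There is a path from Moving along which AG (moving ∧ atFloor) never holds.
Moving ∉ Sat(AF AG (moving ∧ atFloor)).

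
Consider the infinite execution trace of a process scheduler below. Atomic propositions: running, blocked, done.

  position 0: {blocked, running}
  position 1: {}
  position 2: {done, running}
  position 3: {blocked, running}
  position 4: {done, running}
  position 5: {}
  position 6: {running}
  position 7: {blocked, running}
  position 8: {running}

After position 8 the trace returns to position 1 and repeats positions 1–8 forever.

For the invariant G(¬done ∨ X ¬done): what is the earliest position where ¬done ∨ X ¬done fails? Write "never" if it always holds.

¬done ∨ X ¬done holds at every position 0..8, and those are all the positions the trace ever visits, so the invariant G(¬done ∨ X ¬done) is never violated.

never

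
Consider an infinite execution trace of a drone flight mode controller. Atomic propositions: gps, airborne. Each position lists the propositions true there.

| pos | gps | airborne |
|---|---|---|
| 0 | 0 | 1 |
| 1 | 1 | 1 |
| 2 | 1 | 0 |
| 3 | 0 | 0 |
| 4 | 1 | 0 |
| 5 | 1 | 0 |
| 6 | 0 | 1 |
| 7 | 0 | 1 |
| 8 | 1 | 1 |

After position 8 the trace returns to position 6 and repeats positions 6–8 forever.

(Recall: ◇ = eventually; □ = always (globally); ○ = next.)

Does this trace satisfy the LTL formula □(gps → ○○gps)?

No

gps → ○○gps must hold at every position from 0 onward. It fails at position 1, so □(gps → ○○gps) is false.
Positions where gps holds: 1, 2, 4, 5, 8.
Check ○○gps at each: 1→fails, 2→ok, 4→fails, 5→fails, 8→fails.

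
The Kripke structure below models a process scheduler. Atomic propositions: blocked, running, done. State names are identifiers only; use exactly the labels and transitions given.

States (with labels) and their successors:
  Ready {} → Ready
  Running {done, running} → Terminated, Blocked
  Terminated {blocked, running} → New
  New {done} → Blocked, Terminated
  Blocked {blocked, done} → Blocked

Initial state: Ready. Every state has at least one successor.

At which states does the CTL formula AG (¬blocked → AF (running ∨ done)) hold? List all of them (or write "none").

States satisfying ¬blocked → AF (running ∨ done): {Running, Terminated, New, Blocked}.
States satisfying AG (¬blocked → AF (running ∨ done)): {Running, Terminated, New, Blocked}.

{Running, Terminated, New, Blocked}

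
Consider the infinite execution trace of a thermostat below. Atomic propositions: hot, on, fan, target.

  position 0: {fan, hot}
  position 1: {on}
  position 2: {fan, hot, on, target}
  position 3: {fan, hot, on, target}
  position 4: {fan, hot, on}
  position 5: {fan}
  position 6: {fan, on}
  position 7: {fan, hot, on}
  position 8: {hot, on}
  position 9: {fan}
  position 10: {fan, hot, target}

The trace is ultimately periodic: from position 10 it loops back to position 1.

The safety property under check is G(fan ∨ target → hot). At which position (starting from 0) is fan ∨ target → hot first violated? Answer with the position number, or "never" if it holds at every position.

5

Check fan ∨ target → hot at each position in order: 0 ✓, 1 ✓, 2 ✓, 3 ✓, 4 ✓.
At position 5 the labels are {fan}, so fan ∨ target → hot is false there. This is the first violation.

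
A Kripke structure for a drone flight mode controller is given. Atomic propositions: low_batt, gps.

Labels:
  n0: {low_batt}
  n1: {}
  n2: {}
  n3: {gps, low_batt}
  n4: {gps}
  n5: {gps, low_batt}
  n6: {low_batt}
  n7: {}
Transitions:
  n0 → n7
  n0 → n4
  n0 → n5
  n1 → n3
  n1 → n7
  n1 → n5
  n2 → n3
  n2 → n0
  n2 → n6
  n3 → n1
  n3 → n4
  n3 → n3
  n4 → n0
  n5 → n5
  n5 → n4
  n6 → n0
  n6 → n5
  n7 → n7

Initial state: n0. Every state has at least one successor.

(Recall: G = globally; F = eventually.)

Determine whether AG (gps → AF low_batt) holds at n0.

States satisfying gps → AF low_batt: {n0, n1, n2, n3, n4, n5, n6, n7}.
States satisfying AG (gps → AF low_batt): {n0, n1, n2, n3, n4, n5, n6, n7}.
Every state reachable from n0 satisfies gps → AF low_batt.
n0 ∈ Sat(AG (gps → AF low_batt)).

Yes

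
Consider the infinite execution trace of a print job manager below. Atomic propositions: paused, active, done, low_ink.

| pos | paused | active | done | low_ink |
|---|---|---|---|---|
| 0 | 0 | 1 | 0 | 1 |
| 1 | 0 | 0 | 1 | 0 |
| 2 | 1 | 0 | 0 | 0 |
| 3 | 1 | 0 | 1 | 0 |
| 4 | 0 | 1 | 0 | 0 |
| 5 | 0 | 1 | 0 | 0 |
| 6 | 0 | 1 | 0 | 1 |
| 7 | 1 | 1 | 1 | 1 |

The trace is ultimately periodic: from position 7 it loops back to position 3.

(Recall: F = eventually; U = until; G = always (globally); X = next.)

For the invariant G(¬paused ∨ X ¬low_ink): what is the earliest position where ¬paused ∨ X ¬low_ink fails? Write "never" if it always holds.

never

¬paused ∨ X ¬low_ink holds at every position 0..7, and those are all the positions the trace ever visits, so the invariant G(¬paused ∨ X ¬low_ink) is never violated.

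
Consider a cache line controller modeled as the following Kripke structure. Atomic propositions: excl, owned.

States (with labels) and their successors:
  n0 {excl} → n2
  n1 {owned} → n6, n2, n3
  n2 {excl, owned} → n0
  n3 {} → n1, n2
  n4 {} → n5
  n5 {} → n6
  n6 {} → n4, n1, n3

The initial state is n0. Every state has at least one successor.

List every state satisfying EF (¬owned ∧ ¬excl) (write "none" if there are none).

States satisfying ¬owned ∧ ¬excl: {n3, n4, n5, n6}.
States satisfying EF (¬owned ∧ ¬excl): {n1, n3, n4, n5, n6}.

{n1, n3, n4, n5, n6}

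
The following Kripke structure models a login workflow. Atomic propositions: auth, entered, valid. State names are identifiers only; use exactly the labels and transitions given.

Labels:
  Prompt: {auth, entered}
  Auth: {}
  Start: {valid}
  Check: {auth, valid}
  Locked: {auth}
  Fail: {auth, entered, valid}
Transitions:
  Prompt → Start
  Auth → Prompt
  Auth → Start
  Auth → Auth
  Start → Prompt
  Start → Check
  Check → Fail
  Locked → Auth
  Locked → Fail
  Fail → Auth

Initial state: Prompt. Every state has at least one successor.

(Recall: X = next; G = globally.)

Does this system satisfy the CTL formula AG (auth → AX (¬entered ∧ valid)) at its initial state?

No

States satisfying auth → AX (¬entered ∧ valid): {Prompt, Auth, Start}.
States satisfying AG (auth → AX (¬entered ∧ valid)): ∅.
Check is reachable from Prompt and violates auth → AX (¬entered ∧ valid), so AG fails at Prompt.
Prompt ∉ Sat(AG (auth → AX (¬entered ∧ valid))).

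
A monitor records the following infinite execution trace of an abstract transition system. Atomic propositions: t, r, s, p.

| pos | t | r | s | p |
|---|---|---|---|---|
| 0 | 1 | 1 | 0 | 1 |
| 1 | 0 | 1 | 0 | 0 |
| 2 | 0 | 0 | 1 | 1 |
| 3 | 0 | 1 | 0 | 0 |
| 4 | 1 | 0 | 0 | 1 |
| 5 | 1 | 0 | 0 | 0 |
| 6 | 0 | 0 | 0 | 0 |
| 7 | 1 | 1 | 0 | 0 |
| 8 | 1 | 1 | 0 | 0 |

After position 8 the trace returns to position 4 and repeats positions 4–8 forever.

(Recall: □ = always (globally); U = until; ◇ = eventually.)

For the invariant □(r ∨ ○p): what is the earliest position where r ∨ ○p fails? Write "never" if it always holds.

2

Check r ∨ ○p at each position in order: 0 ✓, 1 ✓.
At position 2 the labels are {p, s} and the next position 3 has {r}, so r ∨ ○p is false there. This is the first violation.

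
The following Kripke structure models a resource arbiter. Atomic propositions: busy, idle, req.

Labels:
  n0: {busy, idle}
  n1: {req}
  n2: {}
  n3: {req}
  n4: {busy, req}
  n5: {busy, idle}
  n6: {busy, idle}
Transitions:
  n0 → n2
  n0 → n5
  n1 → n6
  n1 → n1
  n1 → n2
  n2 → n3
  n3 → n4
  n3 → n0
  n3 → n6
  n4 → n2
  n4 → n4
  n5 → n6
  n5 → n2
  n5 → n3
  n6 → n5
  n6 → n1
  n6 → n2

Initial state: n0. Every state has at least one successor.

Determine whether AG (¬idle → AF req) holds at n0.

Yes

States satisfying ¬idle → AF req: {n0, n1, n2, n3, n4, n5, n6}.
States satisfying AG (¬idle → AF req): {n0, n1, n2, n3, n4, n5, n6}.
Every state reachable from n0 satisfies ¬idle → AF req.
n0 ∈ Sat(AG (¬idle → AF req)).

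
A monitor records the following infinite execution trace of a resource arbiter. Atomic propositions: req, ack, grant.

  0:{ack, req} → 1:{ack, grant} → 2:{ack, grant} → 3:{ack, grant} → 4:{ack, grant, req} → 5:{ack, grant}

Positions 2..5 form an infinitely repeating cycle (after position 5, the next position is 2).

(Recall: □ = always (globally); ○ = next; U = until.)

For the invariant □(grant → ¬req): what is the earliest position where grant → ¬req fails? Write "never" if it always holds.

Check grant → ¬req at each position in order: 0 ✓, 1 ✓, 2 ✓, 3 ✓.
At position 4 the labels are {ack, grant, req}, so grant → ¬req is false there. This is the first violation.

4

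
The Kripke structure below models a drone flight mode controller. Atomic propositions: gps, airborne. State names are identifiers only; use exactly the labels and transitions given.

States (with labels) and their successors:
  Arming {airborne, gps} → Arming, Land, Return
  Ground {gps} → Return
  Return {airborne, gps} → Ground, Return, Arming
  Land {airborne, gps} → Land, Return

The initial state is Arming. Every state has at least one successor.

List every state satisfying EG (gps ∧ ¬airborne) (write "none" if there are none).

States satisfying gps ∧ ¬airborne: {Ground}.
States satisfying EG (gps ∧ ¬airborne): ∅.

none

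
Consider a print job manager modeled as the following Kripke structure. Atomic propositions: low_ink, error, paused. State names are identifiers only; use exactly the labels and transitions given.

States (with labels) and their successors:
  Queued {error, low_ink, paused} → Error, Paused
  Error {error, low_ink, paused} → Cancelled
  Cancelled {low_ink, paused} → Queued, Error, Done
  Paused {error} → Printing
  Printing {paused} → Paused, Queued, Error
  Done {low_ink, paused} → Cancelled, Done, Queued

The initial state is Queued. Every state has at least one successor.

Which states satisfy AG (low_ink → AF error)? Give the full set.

none

States satisfying low_ink → AF error: {Queued, Error, Paused, Printing}.
States satisfying AG (low_ink → AF error): ∅.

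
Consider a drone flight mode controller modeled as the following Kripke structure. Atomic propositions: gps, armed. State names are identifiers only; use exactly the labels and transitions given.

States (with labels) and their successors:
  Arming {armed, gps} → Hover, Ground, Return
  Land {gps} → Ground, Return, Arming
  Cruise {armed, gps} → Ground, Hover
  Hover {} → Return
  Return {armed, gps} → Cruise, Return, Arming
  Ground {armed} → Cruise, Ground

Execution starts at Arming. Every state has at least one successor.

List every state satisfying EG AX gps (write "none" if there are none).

{Hover, Return}

States satisfying AX gps: {Hover, Return}.
States satisfying EG AX gps: {Hover, Return}.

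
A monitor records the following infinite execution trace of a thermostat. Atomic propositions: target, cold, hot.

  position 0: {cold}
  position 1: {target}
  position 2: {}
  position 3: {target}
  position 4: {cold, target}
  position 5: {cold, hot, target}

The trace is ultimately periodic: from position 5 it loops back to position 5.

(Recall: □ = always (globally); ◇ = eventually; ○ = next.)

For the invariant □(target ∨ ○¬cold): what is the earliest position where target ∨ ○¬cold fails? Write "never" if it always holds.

target ∨ ○¬cold holds at every position 0..5, and those are all the positions the trace ever visits, so the invariant □(target ∨ ○¬cold) is never violated.

never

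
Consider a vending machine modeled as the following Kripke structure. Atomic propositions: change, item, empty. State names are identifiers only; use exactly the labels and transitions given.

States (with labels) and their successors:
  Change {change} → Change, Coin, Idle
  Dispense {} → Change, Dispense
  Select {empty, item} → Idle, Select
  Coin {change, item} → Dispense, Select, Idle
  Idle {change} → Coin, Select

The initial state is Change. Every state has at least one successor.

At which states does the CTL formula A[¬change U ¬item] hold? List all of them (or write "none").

{Change, Dispense, Idle}

States satisfying ¬change: {Dispense, Select}.
States satisfying ¬item: {Change, Dispense, Idle}.
States satisfying A[¬change U ¬item]: {Change, Dispense, Idle}.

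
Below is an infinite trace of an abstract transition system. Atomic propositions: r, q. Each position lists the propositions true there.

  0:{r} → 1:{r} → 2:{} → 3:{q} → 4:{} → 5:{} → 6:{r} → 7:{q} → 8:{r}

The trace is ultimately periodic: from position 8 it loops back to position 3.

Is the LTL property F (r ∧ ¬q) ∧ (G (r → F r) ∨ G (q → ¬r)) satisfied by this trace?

r ∧ ¬q holds at position 0, which is reachable from 0, so F (r ∧ ¬q) holds.
At position 0: F (r ∧ ¬q) is true; G (r → F r) ∨ G (q → ¬r) is true; so F (r ∧ ¬q) ∧ (G (r → F r) ∨ G (q → ¬r)) is true.

Yes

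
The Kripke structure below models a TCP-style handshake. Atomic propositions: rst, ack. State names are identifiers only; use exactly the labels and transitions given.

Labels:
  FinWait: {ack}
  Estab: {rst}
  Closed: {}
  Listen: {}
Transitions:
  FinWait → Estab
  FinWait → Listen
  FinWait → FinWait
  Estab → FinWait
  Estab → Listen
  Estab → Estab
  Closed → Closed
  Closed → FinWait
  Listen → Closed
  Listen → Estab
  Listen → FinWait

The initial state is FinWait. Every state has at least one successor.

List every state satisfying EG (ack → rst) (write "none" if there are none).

{Estab, Closed, Listen}

States satisfying ack → rst: {Estab, Closed, Listen}.
States satisfying EG (ack → rst): {Estab, Closed, Listen}.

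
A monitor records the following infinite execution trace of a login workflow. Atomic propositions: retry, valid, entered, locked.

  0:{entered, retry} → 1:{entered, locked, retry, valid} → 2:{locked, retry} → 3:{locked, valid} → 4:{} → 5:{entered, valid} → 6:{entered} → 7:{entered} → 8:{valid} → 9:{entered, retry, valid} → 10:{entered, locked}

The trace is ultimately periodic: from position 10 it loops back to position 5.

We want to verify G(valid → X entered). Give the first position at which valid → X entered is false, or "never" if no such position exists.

Check valid → X entered at each position in order: 0 ✓.
At position 1 the labels are {entered, locked, retry, valid} and the next position 2 has {locked, retry}, so valid → X entered is false there. This is the first violation.

1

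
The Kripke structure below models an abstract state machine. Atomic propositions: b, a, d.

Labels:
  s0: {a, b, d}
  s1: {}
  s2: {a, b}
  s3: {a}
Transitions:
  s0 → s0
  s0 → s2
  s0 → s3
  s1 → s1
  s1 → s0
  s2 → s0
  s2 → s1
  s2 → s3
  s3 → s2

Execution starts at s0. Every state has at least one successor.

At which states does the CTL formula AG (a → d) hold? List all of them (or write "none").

States satisfying a → d: {s0, s1}.
States satisfying AG (a → d): ∅.

none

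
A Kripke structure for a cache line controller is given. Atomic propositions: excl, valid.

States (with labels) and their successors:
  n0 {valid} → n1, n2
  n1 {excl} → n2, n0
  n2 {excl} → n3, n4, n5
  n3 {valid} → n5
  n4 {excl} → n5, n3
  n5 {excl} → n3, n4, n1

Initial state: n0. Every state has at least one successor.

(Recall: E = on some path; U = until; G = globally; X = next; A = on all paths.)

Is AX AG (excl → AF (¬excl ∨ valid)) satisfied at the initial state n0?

States satisfying AG (excl → AF (¬excl ∨ valid)): ∅.
States satisfying AX AG (excl → AF (¬excl ∨ valid)): ∅.
n0 ∉ Sat(AX AG (excl → AF (¬excl ∨ valid))).

Violated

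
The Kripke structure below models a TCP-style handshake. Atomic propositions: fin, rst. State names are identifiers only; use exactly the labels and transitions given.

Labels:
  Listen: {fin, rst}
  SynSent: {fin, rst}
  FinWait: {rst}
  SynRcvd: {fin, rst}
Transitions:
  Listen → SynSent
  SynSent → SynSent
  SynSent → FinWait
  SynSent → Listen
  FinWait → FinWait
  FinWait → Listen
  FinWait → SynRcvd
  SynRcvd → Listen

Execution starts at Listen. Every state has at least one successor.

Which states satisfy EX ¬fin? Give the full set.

States satisfying ¬fin: {FinWait}.
States satisfying EX ¬fin: {SynSent, FinWait}.

{SynSent, FinWait}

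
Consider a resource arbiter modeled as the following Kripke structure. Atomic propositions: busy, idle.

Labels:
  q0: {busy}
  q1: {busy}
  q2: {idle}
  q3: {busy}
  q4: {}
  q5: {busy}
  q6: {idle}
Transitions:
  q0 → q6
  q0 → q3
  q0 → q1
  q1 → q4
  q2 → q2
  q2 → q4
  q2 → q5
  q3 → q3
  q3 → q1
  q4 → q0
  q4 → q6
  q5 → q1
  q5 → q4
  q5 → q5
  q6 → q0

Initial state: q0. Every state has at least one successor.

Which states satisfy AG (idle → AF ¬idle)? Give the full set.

{q0, q1, q3, q4, q5, q6}

States satisfying idle → AF ¬idle: {q0, q1, q3, q4, q5, q6}.
States satisfying AG (idle → AF ¬idle): {q0, q1, q3, q4, q5, q6}.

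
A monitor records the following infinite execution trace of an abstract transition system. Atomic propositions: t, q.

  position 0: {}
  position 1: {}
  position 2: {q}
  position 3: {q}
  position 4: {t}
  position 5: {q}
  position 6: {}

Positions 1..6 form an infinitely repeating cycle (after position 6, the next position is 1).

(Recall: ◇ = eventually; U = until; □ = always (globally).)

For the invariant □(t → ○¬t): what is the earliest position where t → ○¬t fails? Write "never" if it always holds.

never

t → ○¬t holds at every position 0..6, and those are all the positions the trace ever visits, so the invariant □(t → ○¬t) is never violated.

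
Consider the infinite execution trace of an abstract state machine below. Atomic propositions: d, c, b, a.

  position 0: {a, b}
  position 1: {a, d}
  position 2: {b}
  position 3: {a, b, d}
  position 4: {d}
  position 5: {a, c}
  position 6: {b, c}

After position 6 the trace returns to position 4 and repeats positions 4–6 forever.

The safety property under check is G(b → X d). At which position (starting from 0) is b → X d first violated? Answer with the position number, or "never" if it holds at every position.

never

b → X d holds at every position 0..6, and those are all the positions the trace ever visits, so the invariant G(b → X d) is never violated.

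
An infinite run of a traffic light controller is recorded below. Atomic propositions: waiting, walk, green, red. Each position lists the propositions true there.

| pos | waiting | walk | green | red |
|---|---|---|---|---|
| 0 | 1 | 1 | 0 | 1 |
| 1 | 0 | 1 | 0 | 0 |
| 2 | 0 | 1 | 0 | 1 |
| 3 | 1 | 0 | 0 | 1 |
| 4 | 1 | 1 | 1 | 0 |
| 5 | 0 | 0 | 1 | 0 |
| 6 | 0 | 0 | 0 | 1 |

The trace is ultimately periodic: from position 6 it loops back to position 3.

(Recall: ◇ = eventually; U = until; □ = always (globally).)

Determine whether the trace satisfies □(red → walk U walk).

red → walk U walk must hold at every position from 0 onward. It fails at position 3, so □(red → walk U walk) is false.
Positions where red holds: 0, 2, 3, 6.
Check walk U walk at each: 0→ok, 2→ok, 3→fails, 6→fails.

No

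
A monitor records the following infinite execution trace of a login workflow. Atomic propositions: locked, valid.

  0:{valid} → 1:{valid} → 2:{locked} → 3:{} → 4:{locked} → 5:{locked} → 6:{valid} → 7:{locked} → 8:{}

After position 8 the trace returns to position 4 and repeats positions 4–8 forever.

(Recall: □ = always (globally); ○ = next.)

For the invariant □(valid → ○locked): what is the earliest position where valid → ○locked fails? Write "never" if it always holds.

0

At position 0 the labels are {valid} and the next position 1 has {valid}, so valid → ○locked is false there. This is the first violation.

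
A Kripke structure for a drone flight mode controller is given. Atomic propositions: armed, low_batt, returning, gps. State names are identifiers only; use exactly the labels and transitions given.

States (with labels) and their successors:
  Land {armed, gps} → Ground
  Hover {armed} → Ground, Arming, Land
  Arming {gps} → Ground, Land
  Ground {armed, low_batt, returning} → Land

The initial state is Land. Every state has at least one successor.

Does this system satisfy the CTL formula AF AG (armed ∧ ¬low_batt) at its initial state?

States satisfying AG (armed ∧ ¬low_batt): ∅.
States satisfying AF AG (armed ∧ ¬low_batt): ∅.
There is a path from Land along which AG (armed ∧ ¬low_batt) never holds.
Land ∉ Sat(AF AG (armed ∧ ¬low_batt)).

Violated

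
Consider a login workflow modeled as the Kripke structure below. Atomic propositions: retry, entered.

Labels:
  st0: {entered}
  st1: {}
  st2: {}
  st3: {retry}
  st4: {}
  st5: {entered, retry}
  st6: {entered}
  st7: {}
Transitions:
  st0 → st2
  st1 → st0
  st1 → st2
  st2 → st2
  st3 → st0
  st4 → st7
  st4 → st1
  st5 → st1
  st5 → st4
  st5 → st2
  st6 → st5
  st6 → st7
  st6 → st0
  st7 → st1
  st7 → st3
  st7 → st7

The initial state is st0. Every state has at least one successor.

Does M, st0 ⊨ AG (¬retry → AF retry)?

Does not hold

States satisfying ¬retry → AF retry: {st3, st5}.
States satisfying AG (¬retry → AF retry): ∅.
st0 is reachable from st0 and violates ¬retry → AF retry, so AG fails at st0.
st0 ∉ Sat(AG (¬retry → AF retry)).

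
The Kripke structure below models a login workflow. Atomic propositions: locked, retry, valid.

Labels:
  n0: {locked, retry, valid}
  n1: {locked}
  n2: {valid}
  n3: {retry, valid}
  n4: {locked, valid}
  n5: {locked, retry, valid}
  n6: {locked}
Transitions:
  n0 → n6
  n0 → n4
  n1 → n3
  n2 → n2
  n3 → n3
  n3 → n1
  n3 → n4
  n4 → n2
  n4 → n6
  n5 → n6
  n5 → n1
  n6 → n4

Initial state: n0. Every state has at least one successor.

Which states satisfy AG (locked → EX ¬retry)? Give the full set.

States satisfying locked → EX ¬retry: {n0, n2, n3, n4, n5, n6}.
States satisfying AG (locked → EX ¬retry): {n0, n2, n4, n6}.

{n0, n2, n4, n6}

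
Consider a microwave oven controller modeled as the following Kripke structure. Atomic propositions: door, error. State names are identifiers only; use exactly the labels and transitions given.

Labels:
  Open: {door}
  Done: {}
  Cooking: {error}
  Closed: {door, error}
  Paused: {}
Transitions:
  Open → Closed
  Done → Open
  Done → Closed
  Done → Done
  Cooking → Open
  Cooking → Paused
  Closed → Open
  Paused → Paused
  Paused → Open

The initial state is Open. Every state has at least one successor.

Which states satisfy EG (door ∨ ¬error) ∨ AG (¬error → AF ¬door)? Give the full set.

States satisfying door ∨ ¬error: {Open, Done, Closed, Paused}.
States satisfying EG (door ∨ ¬error): {Open, Done, Closed, Paused}.
States satisfying ¬error → AF ¬door: {Done, Cooking, Closed, Paused}.
States satisfying AG (¬error → AF ¬door): ∅.
States satisfying EG (door ∨ ¬error) ∨ AG (¬error → AF ¬door): {Open, Done, Closed, Paused}.

{Open, Done, Closed, Paused}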